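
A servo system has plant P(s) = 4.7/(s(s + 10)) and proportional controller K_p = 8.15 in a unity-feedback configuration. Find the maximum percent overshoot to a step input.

From 1 + K_pP(s) = 0: s² + 10s + 38.3 = 0 ⇒ ω_n = 6.189, ζ = 0.8079.
%OS = 100·exp(−πζ/√(1−ζ²)) = 100·exp(−π·0.8079/√0.3473) = 1.35%.

1.35%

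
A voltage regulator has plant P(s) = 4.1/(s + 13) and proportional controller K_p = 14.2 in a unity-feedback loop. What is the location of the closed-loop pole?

s = -71.22

Closed-loop transfer function: T(s) = K_p·P(s)/(1 + K_p·P(s)) = 58.22/(s + 13 + 58.22) = 58.22/(s + 71.22).
The closed-loop pole is at s = −71.22.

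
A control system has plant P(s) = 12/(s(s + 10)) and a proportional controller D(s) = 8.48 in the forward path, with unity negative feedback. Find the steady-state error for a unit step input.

0

The open loop D(s)P(s) has a pole at the origin (type 1), so the static position error constant is infinite and e_ss = 1/(1+∞) = 0.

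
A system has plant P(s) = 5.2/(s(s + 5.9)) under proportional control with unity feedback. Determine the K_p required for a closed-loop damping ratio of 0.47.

Closed-loop characteristic equation: s² + 5.9s + K_p·5.2 = 0.
So ω_n = √(5.2K_p) and 2ζω_n = 5.9, giving ζ = 5.9/(2√(5.2K_p)).
Setting ζ = 0.47: √(5.2K_p) = 5.9/(2·0.47) = 6.277, so K_p = 39.4/5.2 = 7.58.

K_p = 7.58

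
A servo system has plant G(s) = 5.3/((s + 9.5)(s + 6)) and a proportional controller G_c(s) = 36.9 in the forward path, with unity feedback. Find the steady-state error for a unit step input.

0.226

The loop is type 0. Static position error constant K_pos = G_c(0)·G(0) = 36.9·0.09298 = 3.431.
Steady-state error to a unit step: e_ss = 1/(1+K_pos) = 1/4.431 = 0.226.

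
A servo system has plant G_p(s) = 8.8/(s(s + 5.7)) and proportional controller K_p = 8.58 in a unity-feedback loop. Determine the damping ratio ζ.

The closed-loop denominator is s(s+5.7) + 8.58·8.8 = s² + 5.7s + 75.5.
So ω_n² = 75.5 ⇒ ω_n = 8.689 rad/s, and ζ = 5.7/(2ω_n) = 0.328.

ζ = 0.328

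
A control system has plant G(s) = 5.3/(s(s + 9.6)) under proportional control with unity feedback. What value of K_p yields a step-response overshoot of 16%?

K_p = 17.1

From %OS = 100·exp(−πζ/√(1−ζ²)) = 16%, ζ = −ln(0.16)/√(π²+ln²(0.16)) = 0.5039.
Characteristic equation s² + 9.6s + 5.3K_p = 0 gives ζ = 9.6/(2√(5.3K_p)).
Setting ζ = 0.5039: √(5.3K_p) = 9.6/(2·0.5039) = 9.526, so K_p = 90.75/5.3 = 17.1.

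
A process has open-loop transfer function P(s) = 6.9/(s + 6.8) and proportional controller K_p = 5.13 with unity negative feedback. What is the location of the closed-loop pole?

Closed-loop transfer function: T(s) = K_p·P(s)/(1 + K_p·P(s)) = 35.4/(s + 6.8 + 35.4) = 35.4/(s + 42.2).
The closed-loop pole is at s = −42.2.

s = -42.2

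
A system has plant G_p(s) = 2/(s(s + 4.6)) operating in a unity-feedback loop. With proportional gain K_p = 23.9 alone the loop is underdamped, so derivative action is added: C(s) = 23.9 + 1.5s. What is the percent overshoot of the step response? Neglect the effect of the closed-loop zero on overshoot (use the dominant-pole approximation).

Forward path: (23.9 + 1.5s)·2/(s(s+4.6)). The closed-loop characteristic equation is s² + (4.6 + 2·1.5)s + 2·23.9 = 0.
That is s² + 7.6s + 47.8 = 0, so ω_n = 6.914 rad/s and ζ = 7.6/(2·6.914) = 0.5496.
%OS = 100·exp(−πζ/√(1−ζ²)) = 12.7%.

12.7%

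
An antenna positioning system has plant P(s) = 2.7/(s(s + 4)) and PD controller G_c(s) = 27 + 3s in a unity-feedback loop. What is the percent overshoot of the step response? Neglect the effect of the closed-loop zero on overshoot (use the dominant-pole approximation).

Forward path: (27 + 3s)·2.7/(s(s+4)). The closed-loop characteristic equation is s² + (4 + 2.7·3)s + 2.7·27 = 0.
That is s² + 12.1s + 72.9 = 0, so ω_n = 8.538 rad/s and ζ = 12.1/(2·8.538) = 0.7086.
%OS = 100·exp(−πζ/√(1−ζ²)) = 4.26%.

4.26%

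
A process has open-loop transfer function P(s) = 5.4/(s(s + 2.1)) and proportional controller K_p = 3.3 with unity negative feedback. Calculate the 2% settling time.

T_s ≈ 3.81 s

Closed-loop characteristic equation: s² + 2.1s + 17.82 = 0, so ω_n = 4.221 rad/s and ζ = 2.1/(2·4.221) = 0.2487.
2% settling time T_s ≈ 4/(ζω_n) = 4/1.05 = 3.81 s.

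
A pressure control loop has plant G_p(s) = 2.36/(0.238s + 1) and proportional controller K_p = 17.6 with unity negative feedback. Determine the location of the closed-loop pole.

s = -178.7

Closed loop: T(s) = K_p·G_p/(1+K_p·G_p) = 41.54/(0.238s + 1 + 41.54), with pole at s = −(1 + 41.54)/0.238 = −178.7.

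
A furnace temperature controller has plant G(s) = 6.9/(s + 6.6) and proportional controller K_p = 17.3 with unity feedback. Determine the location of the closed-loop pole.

s = -126

Closed-loop transfer function: T(s) = K_p·G(s)/(1 + K_p·G(s)) = 119.4/(s + 6.6 + 119.4) = 119.4/(s + 126).
The closed-loop pole is at s = −126.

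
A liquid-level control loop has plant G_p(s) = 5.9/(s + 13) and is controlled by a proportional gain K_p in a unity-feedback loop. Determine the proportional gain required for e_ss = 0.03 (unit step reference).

Steady-state error for a unit step on this type-0 loop is 1/(1 + K_p·G_p(0)).
G_p(0) = 0.4538. Require 1/(1 + K_p·0.4538) = 0.03, so 1 + 0.4538·K_p = 33.33.
K_p = (33.33 − 1)/0.4538 = 71.2.

K_p = 71.2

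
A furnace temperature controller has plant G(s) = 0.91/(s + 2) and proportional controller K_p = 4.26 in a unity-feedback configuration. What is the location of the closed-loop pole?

Closed-loop transfer function: T(s) = K_p·G(s)/(1 + K_p·G(s)) = 3.877/(s + 2 + 3.877) = 3.877/(s + 5.877).
The closed-loop pole is at s = −5.877.

s = -5.877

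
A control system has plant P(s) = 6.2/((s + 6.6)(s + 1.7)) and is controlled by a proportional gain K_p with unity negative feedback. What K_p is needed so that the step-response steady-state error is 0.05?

Steady-state error for a unit step on this type-0 loop is 1/(1 + K_p·P(0)).
P(0) = 0.5526. Require 1/(1 + K_p·0.5526) = 0.05, so 1 + 0.5526·K_p = 20.
K_p = (20 − 1)/0.5526 = 34.4.

K_p = 34.4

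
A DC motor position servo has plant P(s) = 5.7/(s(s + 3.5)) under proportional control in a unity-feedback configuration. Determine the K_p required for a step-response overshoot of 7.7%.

From %OS = 100·exp(−πζ/√(1−ζ²)) = 7.7%, ζ = −ln(0.077)/√(π²+ln²(0.077)) = 0.6323.
Characteristic equation s² + 3.5s + 5.7K_p = 0 gives ζ = 3.5/(2√(5.7K_p)).
Setting ζ = 0.6323: √(5.7K_p) = 3.5/(2·0.6323) = 2.768, so K_p = 7.66/5.7 = 1.34.

K_p = 1.34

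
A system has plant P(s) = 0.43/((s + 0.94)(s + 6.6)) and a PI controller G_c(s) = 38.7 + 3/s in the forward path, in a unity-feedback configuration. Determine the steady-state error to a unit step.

The open loop G_c(s)P(s) has a pole at the origin (type 1), so the static position error constant is infinite and e_ss = 1/(1+∞) = 0.

0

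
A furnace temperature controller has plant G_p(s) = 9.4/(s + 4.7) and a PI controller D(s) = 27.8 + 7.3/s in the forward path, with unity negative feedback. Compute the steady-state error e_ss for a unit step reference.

The open loop D(s)G_p(s) has a pole at the origin (type 1), so the static position error constant is infinite and e_ss = 1/(1+∞) = 0.

0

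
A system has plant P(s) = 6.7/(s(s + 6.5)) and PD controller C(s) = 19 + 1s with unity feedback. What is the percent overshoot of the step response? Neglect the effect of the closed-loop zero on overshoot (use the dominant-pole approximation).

10.4%

Forward path: (19 + 1s)·6.7/(s(s+6.5)). The closed-loop characteristic equation is s² + (6.5 + 6.7·1)s + 6.7·19 = 0.
That is s² + 13.2s + 127.3 = 0, so ω_n = 11.28 rad/s and ζ = 13.2/(2·11.28) = 0.585.
%OS = 100·exp(−πζ/√(1−ζ²)) = 10.4%.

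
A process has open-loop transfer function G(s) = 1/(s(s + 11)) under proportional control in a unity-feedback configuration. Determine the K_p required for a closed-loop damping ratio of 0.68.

Closed-loop characteristic equation: s² + 11s + K_p·1 = 0.
So ω_n = √(1K_p) and 2ζω_n = 11, giving ζ = 11/(2√(1K_p)).
Setting ζ = 0.68: √(1K_p) = 11/(2·0.68) = 8.088, so K_p = 65.42/1 = 65.4.

K_p = 65.4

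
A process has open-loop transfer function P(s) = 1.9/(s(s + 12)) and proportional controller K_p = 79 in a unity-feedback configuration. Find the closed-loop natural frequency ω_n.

The closed-loop denominator is s(s+12) + 79·1.9 = s² + 12s + 150.1.
Matching s² + 2ζω_n s + ω_n²: ω_n = √150.1 = 12.25 rad/s and 2ζω_n = 12, so ζ = 12/(2·12.25) = 0.49.

ω_n = 12.3 rad/s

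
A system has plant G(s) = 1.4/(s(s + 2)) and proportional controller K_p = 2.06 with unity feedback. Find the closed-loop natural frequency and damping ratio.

With unity feedback the closed-loop characteristic equation is s² + 2s + 2.06·1.4 = s² + 2s + 2.884 = 0.
So ω_n² = 2.884 ⇒ ω_n = 1.698 rad/s, and ζ = 2/(2ω_n) = 0.589.

ω_n = 1.7 rad/s, ζ = 0.589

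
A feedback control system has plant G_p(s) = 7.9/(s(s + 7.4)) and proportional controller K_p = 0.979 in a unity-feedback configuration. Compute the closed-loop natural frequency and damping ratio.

The closed-loop denominator is s(s+7.4) + 0.979·7.9 = s² + 7.4s + 7.734.
So ω_n² = 7.734 ⇒ ω_n = 2.781 rad/s, and ζ = 7.4/(2ω_n) = 1.33.

ω_n = 2.78 rad/s, ζ = 1.33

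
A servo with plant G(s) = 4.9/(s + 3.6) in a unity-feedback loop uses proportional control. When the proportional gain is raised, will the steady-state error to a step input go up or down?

The position error constant K_pos = K_p·G(0) grows with K_p, and e_ss = 1/(1+K_pos) falls.

decrease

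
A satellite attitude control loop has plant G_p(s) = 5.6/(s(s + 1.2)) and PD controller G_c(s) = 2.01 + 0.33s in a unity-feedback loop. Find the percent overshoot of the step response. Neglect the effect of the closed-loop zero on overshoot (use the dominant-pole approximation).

Forward path: (2.01 + 0.33s)·5.6/(s(s+1.2)). The closed-loop characteristic equation is s² + (1.2 + 5.6·0.33)s + 5.6·2.01 = 0.
That is s² + 3.048s + 11.26 = 0, so ω_n = 3.355 rad/s and ζ = 3.048/(2·3.355) = 0.4542.
%OS = 100·exp(−πζ/√(1−ζ²)) = 20.2%.

20.2%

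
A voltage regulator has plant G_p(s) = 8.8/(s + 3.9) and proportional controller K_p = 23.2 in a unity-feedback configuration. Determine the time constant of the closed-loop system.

Closed-loop transfer function: T(s) = K_p·G_p(s)/(1 + K_p·G_p(s)) = 204.2/(s + 3.9 + 204.2) = 204.2/(s + 208.1).
Time constant τ = 1/208.1 = 0.00481 s.

τ = 0.00481 s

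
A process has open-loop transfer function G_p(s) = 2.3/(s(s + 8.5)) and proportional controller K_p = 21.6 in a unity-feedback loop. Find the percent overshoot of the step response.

9.31%

From 1 + K_pG_p(s) = 0: s² + 8.5s + 49.68 = 0 ⇒ ω_n = 7.048, ζ = 0.603.
%OS = 100·exp(−πζ/√(1−ζ²)) = 100·exp(−π·0.603/√0.6364) = 9.31%.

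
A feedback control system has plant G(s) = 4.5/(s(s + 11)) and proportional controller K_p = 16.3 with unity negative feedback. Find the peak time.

T_p = 0.479 s

The closed-loop denominator s² + 11s + 73.35 gives ω_n = √73.35 = 8.564 and ζ = 11/(2ω_n) = 0.6422.
Damped frequency ω_d = ω_n√(1−ζ²) = 6.565 rad/s, so peak time T_p = π/ω_d = 0.479 s.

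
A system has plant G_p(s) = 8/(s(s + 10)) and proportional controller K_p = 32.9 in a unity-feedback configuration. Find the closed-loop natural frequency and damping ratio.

The closed-loop denominator is s(s+10) + 32.9·8 = s² + 10s + 263.2.
So ω_n² = 263.2 ⇒ ω_n = 16.22 rad/s, and ζ = 10/(2ω_n) = 0.308.

ω_n = 16.2 rad/s, ζ = 0.308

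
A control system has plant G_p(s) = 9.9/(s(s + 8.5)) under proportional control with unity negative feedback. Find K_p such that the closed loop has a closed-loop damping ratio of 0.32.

K_p = 17.8

Closed-loop characteristic equation: s² + 8.5s + K_p·9.9 = 0.
So ω_n = √(9.9K_p) and 2ζω_n = 8.5, giving ζ = 8.5/(2√(9.9K_p)).
Setting ζ = 0.32: √(9.9K_p) = 8.5/(2·0.32) = 13.28, so K_p = 176.4/9.9 = 17.8.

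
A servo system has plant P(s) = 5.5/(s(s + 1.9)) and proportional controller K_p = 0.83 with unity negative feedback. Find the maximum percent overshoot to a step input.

21%

Closed-loop characteristic equation: s² + 1.9s + 4.565 = 0, so ω_n = 2.137 rad/s and ζ = 1.9/(2·2.137) = 0.4446.
%OS = 100·exp(−πζ/√(1−ζ²)) = 100·exp(−π·0.4446/√0.8023) = 21%.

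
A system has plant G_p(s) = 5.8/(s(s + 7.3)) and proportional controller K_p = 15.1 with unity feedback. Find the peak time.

Closed-loop characteristic equation: s² + 7.3s + 87.58 = 0, so ω_n = 9.358 rad/s and ζ = 7.3/(2·9.358) = 0.39.
Damped frequency ω_d = ω_n√(1−ζ²) = 8.617 rad/s, so peak time T_p = π/ω_d = 0.365 s.

T_p = 0.365 s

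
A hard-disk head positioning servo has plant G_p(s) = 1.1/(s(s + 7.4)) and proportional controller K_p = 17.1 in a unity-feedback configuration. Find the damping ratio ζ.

With unity feedback the closed-loop characteristic equation is s² + 7.4s + 17.1·1.1 = s² + 7.4s + 18.81 = 0.
So ω_n² = 18.81 ⇒ ω_n = 4.337 rad/s, and ζ = 7.4/(2ω_n) = 0.853.

ζ = 0.853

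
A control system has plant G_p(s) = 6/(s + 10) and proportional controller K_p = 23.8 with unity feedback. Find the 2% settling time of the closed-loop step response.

T_s ≈ 0.0262 s

Closed-loop transfer function: T(s) = K_p·G_p(s)/(1 + K_p·G_p(s)) = 142.8/(s + 10 + 142.8) = 142.8/(s + 152.8).
Time constant τ = 1/152.8 = 0.006545 s, so the 2% settling time is about 4τ = 0.0262 s.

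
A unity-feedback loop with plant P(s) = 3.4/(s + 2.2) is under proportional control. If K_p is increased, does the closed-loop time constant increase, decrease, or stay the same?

The closed-loop bandwidth 2.2+K_p·3.4 grows with K_p, so τ shrinks.

decrease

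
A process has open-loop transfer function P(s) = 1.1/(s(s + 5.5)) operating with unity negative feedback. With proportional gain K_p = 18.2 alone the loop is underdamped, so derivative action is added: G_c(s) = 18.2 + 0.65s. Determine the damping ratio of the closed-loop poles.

ζ = 0.695

Forward path: (18.2 + 0.65s)·1.1/(s(s+5.5)). The closed-loop characteristic equation is s² + (5.5 + 1.1·0.65)s + 1.1·18.2 = 0.
That is s² + 6.215s + 20.02 = 0, so ω_n = 4.474 rad/s and ζ = 6.215/(2·4.474) = 0.6945.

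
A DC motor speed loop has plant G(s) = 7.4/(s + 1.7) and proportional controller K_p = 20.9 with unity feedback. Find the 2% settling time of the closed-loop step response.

Closed-loop transfer function: T(s) = K_p·G(s)/(1 + K_p·G(s)) = 154.7/(s + 1.7 + 154.7) = 154.7/(s + 156.4).
Time constant τ = 1/156.4 = 0.006395 s, so the 2% settling time is about 4τ = 0.0256 s.

T_s ≈ 0.0256 s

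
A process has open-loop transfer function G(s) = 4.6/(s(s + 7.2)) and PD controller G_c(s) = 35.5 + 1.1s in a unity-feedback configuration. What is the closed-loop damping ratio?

Forward path: (35.5 + 1.1s)·4.6/(s(s+7.2)). The closed-loop characteristic equation is s² + (7.2 + 4.6·1.1)s + 4.6·35.5 = 0.
That is s² + 12.26s + 163.3 = 0, so ω_n = 12.78 rad/s and ζ = 12.26/(2·12.78) = 0.4797.

ζ = 0.48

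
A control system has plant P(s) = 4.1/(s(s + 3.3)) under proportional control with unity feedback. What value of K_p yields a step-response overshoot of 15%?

From %OS = 100·exp(−πζ/√(1−ζ²)) = 15%, ζ = −ln(0.15)/√(π²+ln²(0.15)) = 0.5169.
Characteristic equation s² + 3.3s + 4.1K_p = 0 gives ζ = 3.3/(2√(4.1K_p)).
Setting ζ = 0.5169: √(4.1K_p) = 3.3/(2·0.5169) = 3.192, so K_p = 10.19/4.1 = 2.48.

K_p = 2.48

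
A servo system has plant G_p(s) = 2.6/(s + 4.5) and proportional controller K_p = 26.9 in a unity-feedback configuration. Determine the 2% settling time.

Closed-loop transfer function: T(s) = K_p·G_p(s)/(1 + K_p·G_p(s)) = 69.94/(s + 4.5 + 69.94) = 69.94/(s + 74.44).
Time constant τ = 1/74.44 = 0.01343 s, so the 2% settling time is about 4τ = 0.0537 s.

T_s ≈ 0.0537 s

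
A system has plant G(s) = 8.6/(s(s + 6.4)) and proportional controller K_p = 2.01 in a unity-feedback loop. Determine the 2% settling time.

T_s ≈ 1.25 s

The closed-loop denominator s² + 6.4s + 17.29 gives ω_n = √17.29 = 4.158 and ζ = 6.4/(2ω_n) = 0.7697.
2% settling time T_s ≈ 4/(ζω_n) = 4/3.2 = 1.25 s.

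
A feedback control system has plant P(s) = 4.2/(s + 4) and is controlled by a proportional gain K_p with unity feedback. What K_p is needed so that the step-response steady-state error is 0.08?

For a type-0 loop with proportional control, e_ss = 1/(1 + K_p·P(0)).
P(0) = 1.05. Require 1/(1 + K_p·1.05) = 0.08, so 1 + 1.05·K_p = 12.5.
K_p = (12.5 − 1)/1.05 = 11.

K_p = 11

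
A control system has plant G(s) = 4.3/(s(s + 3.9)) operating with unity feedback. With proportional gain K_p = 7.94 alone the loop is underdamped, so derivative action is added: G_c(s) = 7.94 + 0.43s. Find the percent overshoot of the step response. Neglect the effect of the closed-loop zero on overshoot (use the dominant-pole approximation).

Forward path: (7.94 + 0.43s)·4.3/(s(s+3.9)). The closed-loop characteristic equation is s² + (3.9 + 4.3·0.43)s + 4.3·7.94 = 0.
That is s² + 5.749s + 34.14 = 0, so ω_n = 5.843 rad/s and ζ = 5.749/(2·5.843) = 0.4919.
%OS = 100·exp(−πζ/√(1−ζ²)) = 16.9%.

16.9%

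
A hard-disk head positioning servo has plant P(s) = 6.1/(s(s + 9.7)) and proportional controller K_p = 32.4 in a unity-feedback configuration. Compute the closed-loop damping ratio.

The closed-loop denominator is s(s+9.7) + 32.4·6.1 = s² + 9.7s + 197.6.
So ω_n² = 197.6 ⇒ ω_n = 14.06 rad/s, and ζ = 9.7/(2ω_n) = 0.345.

ζ = 0.345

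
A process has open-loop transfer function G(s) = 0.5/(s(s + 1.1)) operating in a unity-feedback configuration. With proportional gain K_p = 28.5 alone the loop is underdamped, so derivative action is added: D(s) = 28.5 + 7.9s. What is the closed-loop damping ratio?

Forward path: (28.5 + 7.9s)·0.5/(s(s+1.1)). The closed-loop characteristic equation is s² + (1.1 + 0.5·7.9)s + 0.5·28.5 = 0.
That is s² + 5.05s + 14.25 = 0, so ω_n = 3.775 rad/s and ζ = 5.05/(2·3.775) = 0.6689.

ζ = 0.669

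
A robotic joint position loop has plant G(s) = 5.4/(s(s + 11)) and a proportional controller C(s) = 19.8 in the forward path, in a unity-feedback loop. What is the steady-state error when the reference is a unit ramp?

0.103

The loop has one pole at the origin (type 1). Velocity error constant K_v = lim_{s→0} s·C(s)G(s) = 19.8·5.4/11 = 9.72.
Steady-state error to a unit ramp: e_ss = 1/K_v = 0.103.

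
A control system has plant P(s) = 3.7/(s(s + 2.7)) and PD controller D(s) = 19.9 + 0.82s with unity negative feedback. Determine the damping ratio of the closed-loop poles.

Forward path: (19.9 + 0.82s)·3.7/(s(s+2.7)). The closed-loop characteristic equation is s² + (2.7 + 3.7·0.82)s + 3.7·19.9 = 0.
That is s² + 5.734s + 73.63 = 0, so ω_n = 8.581 rad/s and ζ = 5.734/(2·8.581) = 0.3341.

ζ = 0.334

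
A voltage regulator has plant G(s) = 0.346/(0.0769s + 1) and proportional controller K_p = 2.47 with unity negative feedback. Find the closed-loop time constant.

Closed loop: T(s) = K_p·G/(1+K_p·G) = 0.8546/(0.0769s + 1 + 0.8546), with pole at s = −(1 + 0.8546)/0.0769 = −24.12.
Closed-loop time constant τ = 1/24.12 = 0.0415 s.

τ = 0.0415 s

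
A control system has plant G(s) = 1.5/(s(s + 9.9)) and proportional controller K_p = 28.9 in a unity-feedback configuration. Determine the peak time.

The closed-loop denominator s² + 9.9s + 43.35 gives ω_n = √43.35 = 6.584 and ζ = 9.9/(2ω_n) = 0.7518.
Damped frequency ω_d = ω_n√(1−ζ²) = 4.341 rad/s, so peak time T_p = π/ω_d = 0.724 s.

T_p = 0.724 s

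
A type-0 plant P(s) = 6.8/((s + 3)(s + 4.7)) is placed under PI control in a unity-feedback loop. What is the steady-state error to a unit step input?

0

The PI controller's integrator makes the forward path type 1, so e_ss to a step is zero.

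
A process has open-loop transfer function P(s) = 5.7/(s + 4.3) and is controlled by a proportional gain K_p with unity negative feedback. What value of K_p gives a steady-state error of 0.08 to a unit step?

K_p = 8.68

The loop is type 0, so e_ss(step) = 1/(1 + K_pos) with K_pos = K_p·P(0).
P(0) = 1.326. Require 1/(1 + K_p·1.326) = 0.08, so 1 + 1.326·K_p = 12.5.
K_p = (12.5 − 1)/1.326 = 8.68.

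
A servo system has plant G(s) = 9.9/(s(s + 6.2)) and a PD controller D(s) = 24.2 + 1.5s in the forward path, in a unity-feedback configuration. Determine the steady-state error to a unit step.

The open loop D(s)G(s) has a pole at the origin (type 1), so the static position error constant is infinite and e_ss = 1/(1+∞) = 0.

0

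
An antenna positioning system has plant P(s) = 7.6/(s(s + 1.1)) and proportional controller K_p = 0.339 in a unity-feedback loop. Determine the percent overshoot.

31.8%

Closed-loop characteristic equation: s² + 1.1s + 2.576 = 0, so ω_n = 1.605 rad/s and ζ = 1.1/(2·1.605) = 0.3427.
%OS = 100·exp(−πζ/√(1−ζ²)) = 100·exp(−π·0.3427/√0.8826) = 31.8%.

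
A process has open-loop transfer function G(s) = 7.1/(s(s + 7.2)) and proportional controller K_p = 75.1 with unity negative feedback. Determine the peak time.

T_p = 0.138 s

The closed-loop denominator s² + 7.2s + 533.2 gives ω_n = √533.2 = 23.09 and ζ = 7.2/(2ω_n) = 0.1559.
Damped frequency ω_d = ω_n√(1−ζ²) = 22.81 rad/s, so peak time T_p = π/ω_d = 0.138 s.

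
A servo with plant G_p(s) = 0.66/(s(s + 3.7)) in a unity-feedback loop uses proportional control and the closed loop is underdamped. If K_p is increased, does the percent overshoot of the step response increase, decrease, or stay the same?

ζ = 3.7/(2√(0.66K_p)) decreases as K_p grows; lower damping means more overshoot.

increase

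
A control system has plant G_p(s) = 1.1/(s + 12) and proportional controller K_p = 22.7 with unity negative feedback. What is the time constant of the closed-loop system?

τ = 0.027 s

Closed-loop transfer function: T(s) = K_p·G_p(s)/(1 + K_p·G_p(s)) = 24.97/(s + 12 + 24.97) = 24.97/(s + 36.97).
Time constant τ = 1/36.97 = 0.027 s.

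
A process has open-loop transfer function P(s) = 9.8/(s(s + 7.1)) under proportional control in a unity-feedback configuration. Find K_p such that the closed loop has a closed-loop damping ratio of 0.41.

K_p = 7.65

Closed-loop characteristic equation: s² + 7.1s + K_p·9.8 = 0.
So ω_n = √(9.8K_p) and 2ζω_n = 7.1, giving ζ = 7.1/(2√(9.8K_p)).
Setting ζ = 0.41: √(9.8K_p) = 7.1/(2·0.41) = 8.659, so K_p = 74.97/9.8 = 7.65.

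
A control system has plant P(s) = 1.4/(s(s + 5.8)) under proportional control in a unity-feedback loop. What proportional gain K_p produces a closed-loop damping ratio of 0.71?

K_p = 11.9

Closed-loop characteristic equation: s² + 5.8s + K_p·1.4 = 0.
So ω_n = √(1.4K_p) and 2ζω_n = 5.8, giving ζ = 5.8/(2√(1.4K_p)).
Setting ζ = 0.71: √(1.4K_p) = 5.8/(2·0.71) = 4.085, so K_p = 16.68/1.4 = 11.9.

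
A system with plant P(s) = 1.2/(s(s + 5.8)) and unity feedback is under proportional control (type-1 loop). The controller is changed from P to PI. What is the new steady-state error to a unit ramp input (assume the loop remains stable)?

0

The integrator raises the loop to type 2, so K_v → ∞ and e_ss to a ramp is zero.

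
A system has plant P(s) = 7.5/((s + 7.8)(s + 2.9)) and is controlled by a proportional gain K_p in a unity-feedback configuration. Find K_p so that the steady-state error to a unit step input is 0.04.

For a type-0 loop with proportional control, e_ss = 1/(1 + K_p·P(0)).
P(0) = 0.3316. Require 1/(1 + K_p·0.3316) = 0.04, so 1 + 0.3316·K_p = 25.
K_p = (25 − 1)/0.3316 = 72.4.

K_p = 72.4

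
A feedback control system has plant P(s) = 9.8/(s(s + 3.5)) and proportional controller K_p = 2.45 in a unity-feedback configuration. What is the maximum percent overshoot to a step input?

30.1%

From 1 + K_pP(s) = 0: s² + 3.5s + 24.01 = 0 ⇒ ω_n = 4.9, ζ = 0.3571.
%OS = 100·exp(−πζ/√(1−ζ²)) = 100·exp(−π·0.3571/√0.8724) = 30.1%.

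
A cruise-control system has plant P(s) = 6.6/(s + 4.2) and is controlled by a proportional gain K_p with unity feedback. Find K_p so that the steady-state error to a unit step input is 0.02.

K_p = 31.2

Steady-state error for a unit step on this type-0 loop is 1/(1 + K_p·P(0)).
P(0) = 1.571. Require 1/(1 + K_p·1.571) = 0.02, so 1 + 1.571·K_p = 50.
K_p = (50 − 1)/1.571 = 31.2.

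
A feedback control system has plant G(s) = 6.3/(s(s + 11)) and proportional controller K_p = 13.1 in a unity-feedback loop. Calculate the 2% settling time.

T_s ≈ 0.727 s

Closed-loop characteristic equation: s² + 11s + 82.53 = 0, so ω_n = 9.085 rad/s and ζ = 11/(2·9.085) = 0.6054.
2% settling time T_s ≈ 4/(ζω_n) = 4/5.5 = 0.727 s.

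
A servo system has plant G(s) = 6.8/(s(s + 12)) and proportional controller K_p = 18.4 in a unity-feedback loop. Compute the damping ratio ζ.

The closed-loop denominator is s(s+12) + 18.4·6.8 = s² + 12s + 125.1.
So ω_n² = 125.1 ⇒ ω_n = 11.19 rad/s, and ζ = 12/(2ω_n) = 0.536.

ζ = 0.536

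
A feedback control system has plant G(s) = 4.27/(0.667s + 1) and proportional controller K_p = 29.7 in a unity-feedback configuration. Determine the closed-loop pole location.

Closed loop: T(s) = K_p·G/(1+K_p·G) = 126.8/(0.667s + 1 + 126.8), with pole at s = −(1 + 126.8)/0.667 = −191.6.

s = -191.6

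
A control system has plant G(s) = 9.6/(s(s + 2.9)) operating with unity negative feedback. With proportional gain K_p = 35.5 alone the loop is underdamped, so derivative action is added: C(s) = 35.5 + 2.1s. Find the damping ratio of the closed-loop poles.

Forward path: (35.5 + 2.1s)·9.6/(s(s+2.9)). The closed-loop characteristic equation is s² + (2.9 + 9.6·2.1)s + 9.6·35.5 = 0.
That is s² + 23.06s + 340.8 = 0, so ω_n = 18.46 rad/s and ζ = 23.06/(2·18.46) = 0.6246.

ζ = 0.625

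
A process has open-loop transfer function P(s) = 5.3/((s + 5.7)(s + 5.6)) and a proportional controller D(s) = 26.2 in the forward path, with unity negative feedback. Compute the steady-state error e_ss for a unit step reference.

0.187

The loop is type 0. Static position error constant K_pos = D(0)·P(0) = 26.2·0.166 = 4.35.
Steady-state error to a unit step: e_ss = 1/(1+K_pos) = 1/5.35 = 0.187.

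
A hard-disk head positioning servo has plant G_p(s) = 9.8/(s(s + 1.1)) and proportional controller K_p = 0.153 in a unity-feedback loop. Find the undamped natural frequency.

With unity feedback the closed-loop characteristic equation is s² + 1.1s + 0.153·9.8 = s² + 1.1s + 1.499 = 0.
So ω_n² = 1.499 ⇒ ω_n = 1.224 rad/s, and ζ = 1.1/(2ω_n) = 0.449.

ω_n = 1.22 rad/s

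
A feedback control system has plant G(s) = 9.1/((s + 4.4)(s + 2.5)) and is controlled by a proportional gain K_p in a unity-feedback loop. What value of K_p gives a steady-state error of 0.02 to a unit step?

The loop is type 0, so e_ss(step) = 1/(1 + K_pos) with K_pos = K_p·G(0).
G(0) = 0.8273. Require 1/(1 + K_p·0.8273) = 0.02, so 1 + 0.8273·K_p = 50.
K_p = (50 − 1)/0.8273 = 59.2.

K_p = 59.2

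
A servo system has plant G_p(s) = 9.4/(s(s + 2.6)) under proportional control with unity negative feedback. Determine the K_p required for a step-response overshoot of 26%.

From %OS = 100·exp(−πζ/√(1−ζ²)) = 26%, ζ = −ln(0.26)/√(π²+ln²(0.26)) = 0.3941.
Characteristic equation s² + 2.6s + 9.4K_p = 0 gives ζ = 2.6/(2√(9.4K_p)).
Setting ζ = 0.3941: √(9.4K_p) = 2.6/(2·0.3941) = 3.299, so K_p = 10.88/9.4 = 1.16.

K_p = 1.16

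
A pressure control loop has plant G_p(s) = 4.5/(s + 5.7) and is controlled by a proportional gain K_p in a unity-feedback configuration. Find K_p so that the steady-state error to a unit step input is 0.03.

The loop is type 0, so e_ss(step) = 1/(1 + K_pos) with K_pos = K_p·G_p(0).
G_p(0) = 0.7895. Require 1/(1 + K_p·0.7895) = 0.03, so 1 + 0.7895·K_p = 33.33.
K_p = (33.33 − 1)/0.7895 = 41.

K_p = 41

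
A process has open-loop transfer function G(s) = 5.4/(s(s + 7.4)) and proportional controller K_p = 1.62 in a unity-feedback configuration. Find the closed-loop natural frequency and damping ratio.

ω_n = 2.96 rad/s, ζ = 1.25

The closed-loop denominator is s(s+7.4) + 1.62·5.4 = s² + 7.4s + 8.748.
Matching s² + 2ζω_n s + ω_n²: ω_n = √8.748 = 2.958 rad/s and 2ζω_n = 7.4, so ζ = 7.4/(2·2.958) = 1.25.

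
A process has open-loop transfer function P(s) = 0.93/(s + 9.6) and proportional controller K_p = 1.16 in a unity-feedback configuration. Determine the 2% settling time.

Closed-loop transfer function: T(s) = K_p·P(s)/(1 + K_p·P(s)) = 1.079/(s + 9.6 + 1.079) = 1.079/(s + 10.68).
Time constant τ = 1/10.68 = 0.09364 s, so the 2% settling time is about 4τ = 0.375 s.

T_s ≈ 0.375 s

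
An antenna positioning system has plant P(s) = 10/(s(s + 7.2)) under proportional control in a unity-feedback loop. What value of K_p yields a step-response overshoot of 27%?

K_p = 8.76

From %OS = 100·exp(−πζ/√(1−ζ²)) = 27%, ζ = −ln(0.27)/√(π²+ln²(0.27)) = 0.3847.
Characteristic equation s² + 7.2s + 10K_p = 0 gives ζ = 7.2/(2√(10K_p)).
Setting ζ = 0.3847: √(10K_p) = 7.2/(2·0.3847) = 9.358, so K_p = 87.57/10 = 8.76.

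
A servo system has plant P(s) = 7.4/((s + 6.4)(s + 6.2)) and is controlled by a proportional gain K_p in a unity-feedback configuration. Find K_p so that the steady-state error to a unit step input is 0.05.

K_p = 102

The loop is type 0, so e_ss(step) = 1/(1 + K_pos) with K_pos = K_p·P(0).
P(0) = 0.1865. Require 1/(1 + K_p·0.1865) = 0.05, so 1 + 0.1865·K_p = 20.
K_p = (20 − 1)/0.1865 = 102.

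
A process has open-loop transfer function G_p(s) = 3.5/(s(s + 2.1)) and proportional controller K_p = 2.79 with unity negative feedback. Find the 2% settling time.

T_s ≈ 3.81 s

Closed-loop characteristic equation: s² + 2.1s + 9.765 = 0, so ω_n = 3.125 rad/s and ζ = 2.1/(2·3.125) = 0.336.
2% settling time T_s ≈ 4/(ζω_n) = 4/1.05 = 3.81 s.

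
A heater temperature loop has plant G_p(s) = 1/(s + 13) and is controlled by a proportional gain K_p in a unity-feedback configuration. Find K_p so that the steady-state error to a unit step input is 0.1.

For a type-0 loop with proportional control, e_ss = 1/(1 + K_p·G_p(0)).
G_p(0) = 0.07692. Require 1/(1 + K_p·0.07692) = 0.1, so 1 + 0.07692·K_p = 10.
K_p = (10 − 1)/0.07692 = 117.

K_p = 117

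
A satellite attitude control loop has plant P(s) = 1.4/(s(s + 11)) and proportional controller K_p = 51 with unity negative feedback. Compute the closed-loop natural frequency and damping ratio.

ω_n = 8.45 rad/s, ζ = 0.651

With unity feedback the closed-loop characteristic equation is s² + 11s + 51·1.4 = s² + 11s + 71.4 = 0.
So ω_n² = 71.4 ⇒ ω_n = 8.45 rad/s, and ζ = 11/(2ω_n) = 0.651.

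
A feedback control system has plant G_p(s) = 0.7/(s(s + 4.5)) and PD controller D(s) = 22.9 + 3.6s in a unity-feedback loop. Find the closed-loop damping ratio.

ζ = 0.877

Forward path: (22.9 + 3.6s)·0.7/(s(s+4.5)). The closed-loop characteristic equation is s² + (4.5 + 0.7·3.6)s + 0.7·22.9 = 0.
That is s² + 7.02s + 16.03 = 0, so ω_n = 4.004 rad/s and ζ = 7.02/(2·4.004) = 0.8767.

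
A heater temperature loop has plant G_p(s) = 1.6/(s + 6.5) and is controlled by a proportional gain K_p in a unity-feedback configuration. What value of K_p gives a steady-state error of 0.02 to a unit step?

K_p = 199

For a type-0 loop with proportional control, e_ss = 1/(1 + K_p·G_p(0)).
G_p(0) = 0.2462. Require 1/(1 + K_p·0.2462) = 0.02, so 1 + 0.2462·K_p = 50.
K_p = (50 − 1)/0.2462 = 199.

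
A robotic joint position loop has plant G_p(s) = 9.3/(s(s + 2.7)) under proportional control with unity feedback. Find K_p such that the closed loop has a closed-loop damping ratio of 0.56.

Closed-loop characteristic equation: s² + 2.7s + K_p·9.3 = 0.
So ω_n = √(9.3K_p) and 2ζω_n = 2.7, giving ζ = 2.7/(2√(9.3K_p)).
Setting ζ = 0.56: √(9.3K_p) = 2.7/(2·0.56) = 2.411, so K_p = 5.812/9.3 = 0.625.

K_p = 0.625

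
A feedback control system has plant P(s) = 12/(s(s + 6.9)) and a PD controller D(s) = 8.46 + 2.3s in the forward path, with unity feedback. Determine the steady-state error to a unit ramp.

0.068

The loop has one pole at the origin (type 1). Velocity error constant K_v = lim_{s→0} s·D(s)P(s) = 8.46·12/6.9 = 14.71.
Steady-state error to a unit ramp: e_ss = 1/K_v = 0.068.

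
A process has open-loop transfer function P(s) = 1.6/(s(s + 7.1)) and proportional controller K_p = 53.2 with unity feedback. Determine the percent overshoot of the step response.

27%

From 1 + K_pP(s) = 0: s² + 7.1s + 85.12 = 0 ⇒ ω_n = 9.226, ζ = 0.3848.
%OS = 100·exp(−πζ/√(1−ζ²)) = 100·exp(−π·0.3848/√0.8519) = 27%.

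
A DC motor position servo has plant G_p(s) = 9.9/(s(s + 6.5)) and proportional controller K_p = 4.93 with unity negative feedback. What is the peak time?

T_p = 0.508 s

From 1 + K_pG_p(s) = 0: s² + 6.5s + 48.81 = 0 ⇒ ω_n = 6.986, ζ = 0.4652.
Damped frequency ω_d = ω_n√(1−ζ²) = 6.184 rad/s, so peak time T_p = π/ω_d = 0.508 s.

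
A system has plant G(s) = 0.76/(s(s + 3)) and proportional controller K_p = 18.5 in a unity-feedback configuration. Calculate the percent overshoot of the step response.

From 1 + K_pG(s) = 0: s² + 3s + 14.06 = 0 ⇒ ω_n = 3.75, ζ = 0.4.
%OS = 100·exp(−πζ/√(1−ζ²)) = 100·exp(−π·0.4/√0.84) = 25.4%.

25.4%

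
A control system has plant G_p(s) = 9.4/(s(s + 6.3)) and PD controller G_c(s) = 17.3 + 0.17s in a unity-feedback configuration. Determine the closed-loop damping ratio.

ζ = 0.31

Forward path: (17.3 + 0.17s)·9.4/(s(s+6.3)). The closed-loop characteristic equation is s² + (6.3 + 9.4·0.17)s + 9.4·17.3 = 0.
That is s² + 7.898s + 162.6 = 0, so ω_n = 12.75 rad/s and ζ = 7.898/(2·12.75) = 0.3097.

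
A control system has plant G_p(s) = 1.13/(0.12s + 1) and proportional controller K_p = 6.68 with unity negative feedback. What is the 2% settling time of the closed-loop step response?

Closed loop: T(s) = K_p·G_p/(1+K_p·G_p) = 7.548/(0.12s + 1 + 7.548), with pole at s = −(1 + 7.548)/0.12 = −71.24.
τ = 1/71.24 = 0.01404 s, so 2% settling time ≈ 4τ = 0.0562 s.

T_s ≈ 0.0562 s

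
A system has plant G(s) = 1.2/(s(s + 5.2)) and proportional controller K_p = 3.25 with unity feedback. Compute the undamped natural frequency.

With unity feedback the closed-loop characteristic equation is s² + 5.2s + 3.25·1.2 = s² + 5.2s + 3.9 = 0.
So ω_n² = 3.9 ⇒ ω_n = 1.975 rad/s, and ζ = 5.2/(2ω_n) = 1.32.

ω_n = 1.97 rad/s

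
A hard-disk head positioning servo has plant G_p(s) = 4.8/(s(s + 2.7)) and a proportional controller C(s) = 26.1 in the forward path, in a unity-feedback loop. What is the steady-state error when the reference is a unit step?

0

The open loop C(s)G_p(s) has a pole at the origin (type 1), so the static position error constant is infinite and e_ss = 1/(1+∞) = 0.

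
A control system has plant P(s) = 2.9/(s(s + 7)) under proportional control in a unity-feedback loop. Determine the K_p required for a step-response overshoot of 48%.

K_p = 81.6

From %OS = 100·exp(−πζ/√(1−ζ²)) = 48%, ζ = −ln(0.48)/√(π²+ln²(0.48)) = 0.2275.
Characteristic equation s² + 7s + 2.9K_p = 0 gives ζ = 7/(2√(2.9K_p)).
Setting ζ = 0.2275: √(2.9K_p) = 7/(2·0.2275) = 15.38, so K_p = 236.7/2.9 = 81.6.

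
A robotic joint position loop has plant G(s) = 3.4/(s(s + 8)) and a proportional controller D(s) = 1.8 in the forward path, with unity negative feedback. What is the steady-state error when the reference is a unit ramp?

1.31

The loop has one pole at the origin (type 1). Velocity error constant K_v = lim_{s→0} s·D(s)G(s) = 1.8·3.4/8 = 0.765.
Steady-state error to a unit ramp: e_ss = 1/K_v = 1.31.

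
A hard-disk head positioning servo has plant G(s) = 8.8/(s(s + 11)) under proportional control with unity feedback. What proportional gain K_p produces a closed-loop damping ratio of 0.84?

Closed-loop characteristic equation: s² + 11s + K_p·8.8 = 0.
So ω_n = √(8.8K_p) and 2ζω_n = 11, giving ζ = 11/(2√(8.8K_p)).
Setting ζ = 0.84: √(8.8K_p) = 11/(2·0.84) = 6.548, so K_p = 42.87/8.8 = 4.87.

K_p = 4.87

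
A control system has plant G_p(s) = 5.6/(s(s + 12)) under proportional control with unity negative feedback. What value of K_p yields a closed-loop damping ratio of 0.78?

K_p = 10.6

Closed-loop characteristic equation: s² + 12s + K_p·5.6 = 0.
So ω_n = √(5.6K_p) and 2ζω_n = 12, giving ζ = 12/(2√(5.6K_p)).
Setting ζ = 0.78: √(5.6K_p) = 12/(2·0.78) = 7.692, so K_p = 59.17/5.6 = 10.6.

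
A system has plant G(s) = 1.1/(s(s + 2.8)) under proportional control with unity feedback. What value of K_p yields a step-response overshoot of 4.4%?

K_p = 3.58

From %OS = 100·exp(−πζ/√(1−ζ²)) = 4.4%, ζ = −ln(0.044)/√(π²+ln²(0.044)) = 0.7051.
Characteristic equation s² + 2.8s + 1.1K_p = 0 gives ζ = 2.8/(2√(1.1K_p)).
Setting ζ = 0.7051: √(1.1K_p) = 2.8/(2·0.7051) = 1.986, so K_p = 3.943/1.1 = 3.58.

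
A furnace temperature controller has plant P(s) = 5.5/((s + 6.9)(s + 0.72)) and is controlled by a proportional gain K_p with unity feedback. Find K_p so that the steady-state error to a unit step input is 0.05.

K_p = 17.2

For a type-0 loop with proportional control, e_ss = 1/(1 + K_p·P(0)).
P(0) = 1.107. Require 1/(1 + K_p·1.107) = 0.05, so 1 + 1.107·K_p = 20.
K_p = (20 − 1)/1.107 = 17.2.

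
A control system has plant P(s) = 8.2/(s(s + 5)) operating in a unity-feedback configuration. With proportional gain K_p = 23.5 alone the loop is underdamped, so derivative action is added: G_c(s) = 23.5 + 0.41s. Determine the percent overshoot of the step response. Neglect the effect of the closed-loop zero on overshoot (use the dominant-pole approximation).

Forward path: (23.5 + 0.41s)·8.2/(s(s+5)). The closed-loop characteristic equation is s² + (5 + 8.2·0.41)s + 8.2·23.5 = 0.
That is s² + 8.362s + 192.7 = 0, so ω_n = 13.88 rad/s and ζ = 8.362/(2·13.88) = 0.3012.
%OS = 100·exp(−πζ/√(1−ζ²)) = 37.1%.

37.1%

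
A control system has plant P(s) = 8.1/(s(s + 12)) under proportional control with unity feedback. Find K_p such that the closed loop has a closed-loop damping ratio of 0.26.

Closed-loop characteristic equation: s² + 12s + K_p·8.1 = 0.
So ω_n = √(8.1K_p) and 2ζω_n = 12, giving ζ = 12/(2√(8.1K_p)).
Setting ζ = 0.26: √(8.1K_p) = 12/(2·0.26) = 23.08, so K_p = 532.5/8.1 = 65.7.

K_p = 65.7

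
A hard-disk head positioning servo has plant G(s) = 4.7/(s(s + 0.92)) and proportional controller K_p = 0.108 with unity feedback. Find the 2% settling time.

T_s ≈ 8.7 s

The closed-loop denominator s² + 0.92s + 0.5076 gives ω_n = √0.5076 = 0.7125 and ζ = 0.92/(2ω_n) = 0.6456.
2% settling time T_s ≈ 4/(ζω_n) = 4/0.46 = 8.7 s.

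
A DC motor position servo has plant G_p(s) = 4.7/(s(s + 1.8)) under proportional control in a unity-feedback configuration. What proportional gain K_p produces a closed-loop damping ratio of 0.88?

Closed-loop characteristic equation: s² + 1.8s + K_p·4.7 = 0.
So ω_n = √(4.7K_p) and 2ζω_n = 1.8, giving ζ = 1.8/(2√(4.7K_p)).
Setting ζ = 0.88: √(4.7K_p) = 1.8/(2·0.88) = 1.023, so K_p = 1.046/4.7 = 0.223.

K_p = 0.223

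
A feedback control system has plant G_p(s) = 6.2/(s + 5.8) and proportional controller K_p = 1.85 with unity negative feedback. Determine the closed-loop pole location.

s = -17.27

Closed-loop transfer function: T(s) = K_p·G_p(s)/(1 + K_p·G_p(s)) = 11.47/(s + 5.8 + 11.47) = 11.47/(s + 17.27).
The closed-loop pole is at s = −17.27.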